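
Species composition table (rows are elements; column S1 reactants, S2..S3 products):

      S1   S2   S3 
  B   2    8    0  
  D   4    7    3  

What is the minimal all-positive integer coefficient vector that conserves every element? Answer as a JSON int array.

B: 4·2 = 8 | 1·8+3·0 = 8
D: 4·4 = 16 | 1·7+3·3 = 16
gcd(4,1,3) = 1

Coefficients: [4, 1, 3]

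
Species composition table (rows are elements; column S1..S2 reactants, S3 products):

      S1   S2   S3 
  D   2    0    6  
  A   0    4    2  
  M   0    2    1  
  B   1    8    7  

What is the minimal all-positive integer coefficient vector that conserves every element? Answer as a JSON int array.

D: 6·2+1·0 = 12 | 2·6 = 12
A: 6·0+1·4 = 4 | 2·2 = 4
M: 6·0+1·2 = 2 | 2·1 = 2
B: 6·1+1·8 = 14 | 2·7 = 14
gcd(6,1,2) = 1

Coefficients: [6, 1, 2]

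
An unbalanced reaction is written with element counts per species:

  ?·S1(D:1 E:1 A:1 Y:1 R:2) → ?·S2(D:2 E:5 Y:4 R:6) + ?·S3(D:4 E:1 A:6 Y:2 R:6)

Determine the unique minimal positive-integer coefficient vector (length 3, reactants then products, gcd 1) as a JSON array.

D: 6·1 = 6 | 1·2+1·4 = 6
E: 6·1 = 6 | 1·5+1·1 = 6
A: 6·1 = 6 | 1·0+1·6 = 6
Y: 6·1 = 6 | 1·4+1·2 = 6
R: 6·2 = 12 | 1·6+1·6 = 12
gcd(6,1,1) = 1

Coefficients: [6, 1, 1]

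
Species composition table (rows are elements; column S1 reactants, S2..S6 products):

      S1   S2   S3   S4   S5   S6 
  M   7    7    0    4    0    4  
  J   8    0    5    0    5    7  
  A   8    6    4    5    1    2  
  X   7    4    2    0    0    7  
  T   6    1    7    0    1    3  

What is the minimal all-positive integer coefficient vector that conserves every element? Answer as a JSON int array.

Coefficients: [6, 2, 3, 3, 1, 4]

M: 6·7 = 42 | 2·7+3·0+3·4+1·0+4·4 = 42
J: 6·8 = 48 | 2·0+3·5+3·0+1·5+4·7 = 48
A: 6·8 = 48 | 2·6+3·4+3·5+1·1+4·2 = 48
X: 6·7 = 42 | 2·4+3·2+3·0+1·0+4·7 = 42
T: 6·6 = 36 | 2·1+3·7+3·0+1·1+4·3 = 36
gcd(6,2,3,3,1,4) = 1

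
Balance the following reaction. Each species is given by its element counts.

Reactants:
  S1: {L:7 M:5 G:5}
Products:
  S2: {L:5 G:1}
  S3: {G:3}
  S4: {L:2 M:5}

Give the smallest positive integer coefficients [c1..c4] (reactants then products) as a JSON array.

Coefficients: [3, 3, 4, 3]

L: 3·7 = 21 | 3·5+4·0+3·2 = 21
M: 3·5 = 15 | 3·0+4·0+3·5 = 15
G: 3·5 = 15 | 3·1+4·3+3·0 = 15
gcd(3,3,4,3) = 1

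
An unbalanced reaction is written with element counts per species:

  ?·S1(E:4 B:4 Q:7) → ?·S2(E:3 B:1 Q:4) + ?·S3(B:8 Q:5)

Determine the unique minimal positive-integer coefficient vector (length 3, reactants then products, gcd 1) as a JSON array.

Coefficients: [3, 4, 1]

E: 3·4 = 12 | 4·3+1·0 = 12
B: 3·4 = 12 | 4·1+1·8 = 12
Q: 3·7 = 21 | 4·4+1·5 = 21
gcd(3,4,1) = 1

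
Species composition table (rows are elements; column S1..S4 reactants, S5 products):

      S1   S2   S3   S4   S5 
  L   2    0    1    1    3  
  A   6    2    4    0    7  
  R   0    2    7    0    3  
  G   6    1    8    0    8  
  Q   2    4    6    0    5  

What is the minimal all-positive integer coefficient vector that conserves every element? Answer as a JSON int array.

L: 5·2+2·0+2·1+6·1 = 18 | 6·3 = 18
A: 5·6+2·2+2·4+6·0 = 42 | 6·7 = 42
R: 5·0+2·2+2·7+6·0 = 18 | 6·3 = 18
G: 5·6+2·1+2·8+6·0 = 48 | 6·8 = 48
Q: 5·2+2·4+2·6+6·0 = 30 | 6·5 = 30
gcd(5,2,2,6,6) = 1

Coefficients: [5, 2, 2, 6, 6]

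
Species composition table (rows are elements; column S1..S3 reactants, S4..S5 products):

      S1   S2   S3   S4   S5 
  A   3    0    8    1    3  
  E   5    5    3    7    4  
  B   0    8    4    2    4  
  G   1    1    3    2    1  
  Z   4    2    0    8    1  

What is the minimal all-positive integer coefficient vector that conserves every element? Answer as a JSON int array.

A: 4·3+3·0+1·8 = 20 | 2·1+6·3 = 20
E: 4·5+3·5+1·3 = 38 | 2·7+6·4 = 38
B: 4·0+3·8+1·4 = 28 | 2·2+6·4 = 28
G: 4·1+3·1+1·3 = 10 | 2·2+6·1 = 10
Z: 4·4+3·2+1·0 = 22 | 2·8+6·1 = 22
gcd(4,3,1,2,6) = 1

Coefficients: [4, 3, 1, 2, 6]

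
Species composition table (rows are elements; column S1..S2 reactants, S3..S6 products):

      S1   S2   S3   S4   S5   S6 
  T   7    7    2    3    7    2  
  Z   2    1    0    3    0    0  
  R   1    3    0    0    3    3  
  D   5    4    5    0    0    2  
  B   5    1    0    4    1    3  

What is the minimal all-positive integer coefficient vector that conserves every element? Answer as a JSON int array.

Coefficients: [3, 3, 5, 3, 3, 1]

T: 3·7+3·7 = 42 | 5·2+3·3+3·7+1·2 = 42
Z: 3·2+3·1 = 9 | 5·0+3·3+3·0+1·0 = 9
R: 3·1+3·3 = 12 | 5·0+3·0+3·3+1·3 = 12
D: 3·5+3·4 = 27 | 5·5+3·0+3·0+1·2 = 27
B: 3·5+3·1 = 18 | 5·0+3·4+3·1+1·3 = 18
gcd(3,3,5,3,3,1) = 1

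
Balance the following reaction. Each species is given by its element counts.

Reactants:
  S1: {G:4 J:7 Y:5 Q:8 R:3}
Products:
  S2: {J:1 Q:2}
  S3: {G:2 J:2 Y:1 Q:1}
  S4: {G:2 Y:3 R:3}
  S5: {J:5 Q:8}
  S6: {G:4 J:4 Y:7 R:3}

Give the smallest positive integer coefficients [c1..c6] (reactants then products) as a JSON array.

G: 3·4 = 12 | 3·0+2·2+2·2+2·0+1·4 = 12
J: 3·7 = 21 | 3·1+2·2+2·0+2·5+1·4 = 21
Y: 3·5 = 15 | 3·0+2·1+2·3+2·0+1·7 = 15
Q: 3·8 = 24 | 3·2+2·1+2·0+2·8+1·0 = 24
R: 3·3 = 9 | 3·0+2·0+2·3+2·0+1·3 = 9
gcd(3,3,2,2,2,1) = 1

Coefficients: [3, 3, 2, 2, 2, 1]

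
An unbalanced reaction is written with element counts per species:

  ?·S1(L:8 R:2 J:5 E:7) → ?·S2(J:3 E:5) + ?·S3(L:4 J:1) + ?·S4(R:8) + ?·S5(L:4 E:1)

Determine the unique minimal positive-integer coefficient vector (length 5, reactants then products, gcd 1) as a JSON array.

Coefficients: [4, 5, 5, 1, 3]

L: 4·8 = 32 | 5·0+5·4+1·0+3·4 = 32
R: 4·2 = 8 | 5·0+5·0+1·8+3·0 = 8
J: 4·5 = 20 | 5·3+5·1+1·0+3·0 = 20
E: 4·7 = 28 | 5·5+5·0+1·0+3·1 = 28
gcd(4,5,5,1,3) = 1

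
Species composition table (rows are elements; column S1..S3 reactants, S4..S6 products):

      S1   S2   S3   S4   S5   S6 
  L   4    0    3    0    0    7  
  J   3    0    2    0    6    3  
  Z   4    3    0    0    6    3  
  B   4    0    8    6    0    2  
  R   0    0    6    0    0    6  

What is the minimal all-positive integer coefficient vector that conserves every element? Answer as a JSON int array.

L: 3·4+1·0+3·3 = 21 | 5·0+1·0+3·7 = 21
J: 3·3+1·0+3·2 = 15 | 5·0+1·6+3·3 = 15
Z: 3·4+1·3+3·0 = 15 | 5·0+1·6+3·3 = 15
B: 3·4+1·0+3·8 = 36 | 5·6+1·0+3·2 = 36
R: 3·0+1·0+3·6 = 18 | 5·0+1·0+3·6 = 18
gcd(3,1,3,5,1,3) = 1

Coefficients: [3, 1, 3, 5, 1, 3]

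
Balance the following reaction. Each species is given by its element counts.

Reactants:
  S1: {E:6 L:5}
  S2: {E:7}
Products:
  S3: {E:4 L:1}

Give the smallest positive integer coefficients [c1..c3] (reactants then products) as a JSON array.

Coefficients: [1, 2, 5]

E: 1·6+2·7 = 20 | 5·4 = 20
L: 1·5+2·0 = 5 | 5·1 = 5
gcd(1,2,5) = 1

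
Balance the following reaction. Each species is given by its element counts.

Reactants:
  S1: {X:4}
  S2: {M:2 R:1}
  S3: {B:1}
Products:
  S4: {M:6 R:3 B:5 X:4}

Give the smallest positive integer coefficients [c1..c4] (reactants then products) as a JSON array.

Coefficients: [1, 3, 5, 1]

M: 1·0+3·2+5·0 = 6 | 1·6 = 6
R: 1·0+3·1+5·0 = 3 | 1·3 = 3
B: 1·0+3·0+5·1 = 5 | 1·5 = 5
X: 1·4+3·0+5·0 = 4 | 1·4 = 4
gcd(1,3,5,1) = 1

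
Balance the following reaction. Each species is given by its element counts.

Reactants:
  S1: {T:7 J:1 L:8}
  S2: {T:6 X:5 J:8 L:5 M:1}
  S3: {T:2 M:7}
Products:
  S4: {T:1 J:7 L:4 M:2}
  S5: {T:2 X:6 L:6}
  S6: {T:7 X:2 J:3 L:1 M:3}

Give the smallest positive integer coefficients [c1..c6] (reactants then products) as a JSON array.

Coefficients: [1, 4, 2, 3, 2, 4]

T: 1·7+4·6+2·2 = 35 | 3·1+2·2+4·7 = 35
X: 1·0+4·5+2·0 = 20 | 3·0+2·6+4·2 = 20
J: 1·1+4·8+2·0 = 33 | 3·7+2·0+4·3 = 33
L: 1·8+4·5+2·0 = 28 | 3·4+2·6+4·1 = 28
M: 1·0+4·1+2·7 = 18 | 3·2+2·0+4·3 = 18
gcd(1,4,2,3,2,4) = 1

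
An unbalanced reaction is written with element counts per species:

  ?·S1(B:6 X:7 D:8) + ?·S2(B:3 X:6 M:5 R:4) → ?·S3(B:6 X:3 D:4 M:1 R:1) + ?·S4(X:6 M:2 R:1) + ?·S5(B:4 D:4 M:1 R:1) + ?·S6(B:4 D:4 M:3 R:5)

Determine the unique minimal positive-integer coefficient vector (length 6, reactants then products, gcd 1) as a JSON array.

B: 3·6+4·3 = 30 | 3·6+6·0+2·4+1·4 = 30
X: 3·7+4·6 = 45 | 3·3+6·6+2·0+1·0 = 45
D: 3·8+4·0 = 24 | 3·4+6·0+2·4+1·4 = 24
M: 3·0+4·5 = 20 | 3·1+6·2+2·1+1·3 = 20
R: 3·0+4·4 = 16 | 3·1+6·1+2·1+1·5 = 16
gcd(3,4,3,6,2,1) = 1

Coefficients: [3, 4, 3, 6, 2, 1]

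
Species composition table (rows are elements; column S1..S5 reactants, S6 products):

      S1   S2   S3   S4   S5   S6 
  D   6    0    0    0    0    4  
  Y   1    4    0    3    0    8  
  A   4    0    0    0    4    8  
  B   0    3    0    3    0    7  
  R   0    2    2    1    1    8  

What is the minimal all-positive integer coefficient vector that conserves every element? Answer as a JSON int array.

Coefficients: [2, 1, 6, 6, 4, 3]

D: 2·6+1·0+6·0+6·0+4·0 = 12 | 3·4 = 12
Y: 2·1+1·4+6·0+6·3+4·0 = 24 | 3·8 = 24
A: 2·4+1·0+6·0+6·0+4·4 = 24 | 3·8 = 24
B: 2·0+1·3+6·0+6·3+4·0 = 21 | 3·7 = 21
R: 2·0+1·2+6·2+6·1+4·1 = 24 | 3·8 = 24
gcd(2,1,6,6,4,3) = 1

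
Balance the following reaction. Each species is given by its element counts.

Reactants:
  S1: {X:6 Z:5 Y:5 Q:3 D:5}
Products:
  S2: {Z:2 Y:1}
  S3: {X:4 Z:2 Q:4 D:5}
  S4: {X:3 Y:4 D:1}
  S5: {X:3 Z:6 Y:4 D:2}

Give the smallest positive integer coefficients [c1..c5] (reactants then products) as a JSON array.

Coefficients: [4, 4, 3, 3, 1]

X: 4·6 = 24 | 4·0+3·4+3·3+1·3 = 24
Z: 4·5 = 20 | 4·2+3·2+3·0+1·6 = 20
Y: 4·5 = 20 | 4·1+3·0+3·4+1·4 = 20
Q: 4·3 = 12 | 4·0+3·4+3·0+1·0 = 12
D: 4·5 = 20 | 4·0+3·5+3·1+1·2 = 20
gcd(4,4,3,3,1) = 1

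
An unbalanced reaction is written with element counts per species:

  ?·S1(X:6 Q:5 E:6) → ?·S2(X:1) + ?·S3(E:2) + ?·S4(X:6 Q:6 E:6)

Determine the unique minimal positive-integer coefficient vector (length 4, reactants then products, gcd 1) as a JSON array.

Coefficients: [6, 6, 3, 5]

X: 6·6 = 36 | 6·1+3·0+5·6 = 36
Q: 6·5 = 30 | 6·0+3·0+5·6 = 30
E: 6·6 = 36 | 6·0+3·2+5·6 = 36
gcd(6,6,3,5) = 1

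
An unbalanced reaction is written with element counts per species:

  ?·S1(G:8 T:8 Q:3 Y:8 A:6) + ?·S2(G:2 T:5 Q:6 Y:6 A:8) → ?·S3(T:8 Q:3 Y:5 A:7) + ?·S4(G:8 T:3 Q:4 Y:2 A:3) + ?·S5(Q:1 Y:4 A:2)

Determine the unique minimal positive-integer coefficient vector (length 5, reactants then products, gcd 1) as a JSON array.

Coefficients: [3, 4, 4, 4, 5]

G: 3·8+4·2 = 32 | 4·0+4·8+5·0 = 32
T: 3·8+4·5 = 44 | 4·8+4·3+5·0 = 44
Q: 3·3+4·6 = 33 | 4·3+4·4+5·1 = 33
Y: 3·8+4·6 = 48 | 4·5+4·2+5·4 = 48
A: 3·6+4·8 = 50 | 4·7+4·3+5·2 = 50
gcd(3,4,4,4,5) = 1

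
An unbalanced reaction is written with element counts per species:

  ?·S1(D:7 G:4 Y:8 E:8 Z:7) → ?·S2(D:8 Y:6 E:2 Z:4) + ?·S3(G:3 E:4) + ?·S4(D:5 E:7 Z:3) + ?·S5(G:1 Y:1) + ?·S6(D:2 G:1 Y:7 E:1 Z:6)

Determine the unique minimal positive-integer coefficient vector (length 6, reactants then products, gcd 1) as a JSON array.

Coefficients: [6, 3, 6, 2, 2, 4]

D: 6·7 = 42 | 3·8+6·0+2·5+2·0+4·2 = 42
G: 6·4 = 24 | 3·0+6·3+2·0+2·1+4·1 = 24
Y: 6·8 = 48 | 3·6+6·0+2·0+2·1+4·7 = 48
E: 6·8 = 48 | 3·2+6·4+2·7+2·0+4·1 = 48
Z: 6·7 = 42 | 3·4+6·0+2·3+2·0+4·6 = 42
gcd(6,3,6,2,2,4) = 1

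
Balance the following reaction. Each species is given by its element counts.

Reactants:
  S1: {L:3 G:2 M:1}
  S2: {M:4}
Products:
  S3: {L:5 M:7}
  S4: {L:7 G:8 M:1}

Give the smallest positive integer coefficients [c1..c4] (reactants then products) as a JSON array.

Coefficients: [4, 1, 1, 1]

L: 4·3+1·0 = 12 | 1·5+1·7 = 12
G: 4·2+1·0 = 8 | 1·0+1·8 = 8
M: 4·1+1·4 = 8 | 1·7+1·1 = 8
gcd(4,1,1,1) = 1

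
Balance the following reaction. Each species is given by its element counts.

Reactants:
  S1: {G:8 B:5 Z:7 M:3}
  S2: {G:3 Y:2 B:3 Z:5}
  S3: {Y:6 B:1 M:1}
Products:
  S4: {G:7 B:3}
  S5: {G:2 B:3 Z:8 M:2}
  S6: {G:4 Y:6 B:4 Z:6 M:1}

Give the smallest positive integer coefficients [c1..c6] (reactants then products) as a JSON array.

G: 4·8+6·3+1·0 = 50 | 4·7+5·2+3·4 = 50
Y: 4·0+6·2+1·6 = 18 | 4·0+5·0+3·6 = 18
B: 4·5+6·3+1·1 = 39 | 4·3+5·3+3·4 = 39
Z: 4·7+6·5+1·0 = 58 | 4·0+5·8+3·6 = 58
M: 4·3+6·0+1·1 = 13 | 4·0+5·2+3·1 = 13
gcd(4,6,1,4,5,3) = 1

Coefficients: [4, 6, 1, 4, 5, 3]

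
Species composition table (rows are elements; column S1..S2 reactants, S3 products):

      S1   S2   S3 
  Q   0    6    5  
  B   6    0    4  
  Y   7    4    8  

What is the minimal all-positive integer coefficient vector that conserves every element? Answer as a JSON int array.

Q: 4·0+5·6 = 30 | 6·5 = 30
B: 4·6+5·0 = 24 | 6·4 = 24
Y: 4·7+5·4 = 48 | 6·8 = 48
gcd(4,5,6) = 1

Coefficients: [4, 5, 6]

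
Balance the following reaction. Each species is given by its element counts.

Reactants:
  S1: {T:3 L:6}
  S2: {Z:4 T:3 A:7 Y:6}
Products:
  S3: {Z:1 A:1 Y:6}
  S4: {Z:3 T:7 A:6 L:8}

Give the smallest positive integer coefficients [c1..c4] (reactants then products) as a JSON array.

Z: 4·0+3·4 = 12 | 3·1+3·3 = 12
T: 4·3+3·3 = 21 | 3·0+3·7 = 21
A: 4·0+3·7 = 21 | 3·1+3·6 = 21
Y: 4·0+3·6 = 18 | 3·6+3·0 = 18
L: 4·6+3·0 = 24 | 3·0+3·8 = 24
gcd(4,3,3,3) = 1

Coefficients: [4, 3, 3, 3]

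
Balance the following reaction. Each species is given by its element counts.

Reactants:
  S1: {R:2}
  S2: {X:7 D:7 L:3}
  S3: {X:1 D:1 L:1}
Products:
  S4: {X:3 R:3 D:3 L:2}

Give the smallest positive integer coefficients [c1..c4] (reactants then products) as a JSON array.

X: 6·0+1·7+5·1 = 12 | 4·3 = 12
R: 6·2+1·0+5·0 = 12 | 4·3 = 12
D: 6·0+1·7+5·1 = 12 | 4·3 = 12
L: 6·0+1·3+5·1 = 8 | 4·2 = 8
gcd(6,1,5,4) = 1

Coefficients: [6, 1, 5, 4]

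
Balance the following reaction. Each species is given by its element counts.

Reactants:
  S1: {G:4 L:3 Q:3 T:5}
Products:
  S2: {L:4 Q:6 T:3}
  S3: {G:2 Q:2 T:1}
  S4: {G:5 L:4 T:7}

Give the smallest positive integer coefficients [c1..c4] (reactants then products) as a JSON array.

G: 4·4 = 16 | 1·0+3·2+2·5 = 16
L: 4·3 = 12 | 1·4+3·0+2·4 = 12
Q: 4·3 = 12 | 1·6+3·2+2·0 = 12
T: 4·5 = 20 | 1·3+3·1+2·7 = 20
gcd(4,1,3,2) = 1

Coefficients: [4, 1, 3, 2]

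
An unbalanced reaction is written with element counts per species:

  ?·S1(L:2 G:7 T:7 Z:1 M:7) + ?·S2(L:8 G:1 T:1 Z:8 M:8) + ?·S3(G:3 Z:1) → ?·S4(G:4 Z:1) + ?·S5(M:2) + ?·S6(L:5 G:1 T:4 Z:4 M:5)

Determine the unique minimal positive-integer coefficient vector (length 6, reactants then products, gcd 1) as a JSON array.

L: 2·2+2·8+4·0 = 20 | 6·0+5·0+4·5 = 20
G: 2·7+2·1+4·3 = 28 | 6·4+5·0+4·1 = 28
T: 2·7+2·1+4·0 = 16 | 6·0+5·0+4·4 = 16
Z: 2·1+2·8+4·1 = 22 | 6·1+5·0+4·4 = 22
M: 2·7+2·8+4·0 = 30 | 6·0+5·2+4·5 = 30
gcd(2,2,4,6,5,4) = 1

Coefficients: [2, 2, 4, 6, 5, 4]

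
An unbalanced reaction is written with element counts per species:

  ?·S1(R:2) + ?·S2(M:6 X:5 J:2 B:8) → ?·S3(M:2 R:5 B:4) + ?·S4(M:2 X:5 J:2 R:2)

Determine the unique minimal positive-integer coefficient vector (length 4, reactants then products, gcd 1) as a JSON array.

M: 6·0+1·6 = 6 | 2·2+1·2 = 6
X: 6·0+1·5 = 5 | 2·0+1·5 = 5
J: 6·0+1·2 = 2 | 2·0+1·2 = 2
R: 6·2+1·0 = 12 | 2·5+1·2 = 12
B: 6·0+1·8 = 8 | 2·4+1·0 = 8
gcd(6,1,2,1) = 1

Coefficients: [6, 1, 2, 1]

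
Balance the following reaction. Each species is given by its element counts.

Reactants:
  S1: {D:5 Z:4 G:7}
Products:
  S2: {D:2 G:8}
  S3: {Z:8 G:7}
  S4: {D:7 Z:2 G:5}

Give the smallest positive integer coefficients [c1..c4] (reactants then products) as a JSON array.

D: 6·5 = 30 | 1·2+2·0+4·7 = 30
Z: 6·4 = 24 | 1·0+2·8+4·2 = 24
G: 6·7 = 42 | 1·8+2·7+4·5 = 42
gcd(6,1,2,4) = 1

Coefficients: [6, 1, 2, 4]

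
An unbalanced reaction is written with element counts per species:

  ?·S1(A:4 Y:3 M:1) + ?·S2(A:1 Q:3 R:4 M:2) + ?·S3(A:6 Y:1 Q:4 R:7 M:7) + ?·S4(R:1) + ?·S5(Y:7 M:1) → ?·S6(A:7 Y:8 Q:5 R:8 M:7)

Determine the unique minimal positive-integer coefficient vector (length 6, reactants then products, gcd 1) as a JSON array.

A: 3·4+4·1+2·6+2·0+3·0 = 28 | 4·7 = 28
Y: 3·3+4·0+2·1+2·0+3·7 = 32 | 4·8 = 32
Q: 3·0+4·3+2·4+2·0+3·0 = 20 | 4·5 = 20
R: 3·0+4·4+2·7+2·1+3·0 = 32 | 4·8 = 32
M: 3·1+4·2+2·7+2·0+3·1 = 28 | 4·7 = 28
gcd(3,4,2,2,3,4) = 1

Coefficients: [3, 4, 2, 2, 3, 4]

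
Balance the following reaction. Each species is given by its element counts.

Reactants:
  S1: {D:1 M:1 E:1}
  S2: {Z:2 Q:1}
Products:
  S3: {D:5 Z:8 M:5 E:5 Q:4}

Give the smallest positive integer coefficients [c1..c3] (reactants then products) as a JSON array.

Coefficients: [5, 4, 1]

D: 5·1+4·0 = 5 | 1·5 = 5
Z: 5·0+4·2 = 8 | 1·8 = 8
M: 5·1+4·0 = 5 | 1·5 = 5
E: 5·1+4·0 = 5 | 1·5 = 5
Q: 5·0+4·1 = 4 | 1·4 = 4
gcd(5,4,1) = 1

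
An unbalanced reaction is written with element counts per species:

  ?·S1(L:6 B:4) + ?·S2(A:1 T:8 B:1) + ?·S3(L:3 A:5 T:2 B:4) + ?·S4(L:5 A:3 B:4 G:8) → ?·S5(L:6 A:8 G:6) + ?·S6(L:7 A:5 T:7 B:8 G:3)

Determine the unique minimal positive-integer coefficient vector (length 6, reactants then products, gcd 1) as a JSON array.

L: 3·6+4·0+5·3+3·5 = 48 | 1·6+6·7 = 48
A: 3·0+4·1+5·5+3·3 = 38 | 1·8+6·5 = 38
T: 3·0+4·8+5·2+3·0 = 42 | 1·0+6·7 = 42
B: 3·4+4·1+5·4+3·4 = 48 | 1·0+6·8 = 48
G: 3·0+4·0+5·0+3·8 = 24 | 1·6+6·3 = 24
gcd(3,4,5,3,1,6) = 1

Coefficients: [3, 4, 5, 3, 1, 6]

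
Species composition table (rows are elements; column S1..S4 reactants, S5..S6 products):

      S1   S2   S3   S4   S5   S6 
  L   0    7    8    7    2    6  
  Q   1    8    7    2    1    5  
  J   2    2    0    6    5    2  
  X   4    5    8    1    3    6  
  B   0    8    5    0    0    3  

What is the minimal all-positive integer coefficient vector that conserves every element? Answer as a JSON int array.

L: 6·0+1·7+2·8+3·7 = 44 | 4·2+6·6 = 44
Q: 6·1+1·8+2·7+3·2 = 34 | 4·1+6·5 = 34
J: 6·2+1·2+2·0+3·6 = 32 | 4·5+6·2 = 32
X: 6·4+1·5+2·8+3·1 = 48 | 4·3+6·6 = 48
B: 6·0+1·8+2·5+3·0 = 18 | 4·0+6·3 = 18
gcd(6,1,2,3,4,6) = 1

Coefficients: [6, 1, 2, 3, 4, 6]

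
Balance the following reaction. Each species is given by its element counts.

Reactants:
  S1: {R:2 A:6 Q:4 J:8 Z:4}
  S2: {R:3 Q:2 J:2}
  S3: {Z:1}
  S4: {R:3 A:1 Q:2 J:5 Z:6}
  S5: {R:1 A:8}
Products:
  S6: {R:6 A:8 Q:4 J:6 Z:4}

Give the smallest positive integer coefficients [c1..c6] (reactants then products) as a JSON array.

R: 1·2+6·3+4·0+2·3+4·1 = 30 | 5·6 = 30
A: 1·6+6·0+4·0+2·1+4·8 = 40 | 5·8 = 40
Q: 1·4+6·2+4·0+2·2+4·0 = 20 | 5·4 = 20
J: 1·8+6·2+4·0+2·5+4·0 = 30 | 5·6 = 30
Z: 1·4+6·0+4·1+2·6+4·0 = 20 | 5·4 = 20
gcd(1,6,4,2,4,5) = 1

Coefficients: [1, 6, 4, 2, 4, 5]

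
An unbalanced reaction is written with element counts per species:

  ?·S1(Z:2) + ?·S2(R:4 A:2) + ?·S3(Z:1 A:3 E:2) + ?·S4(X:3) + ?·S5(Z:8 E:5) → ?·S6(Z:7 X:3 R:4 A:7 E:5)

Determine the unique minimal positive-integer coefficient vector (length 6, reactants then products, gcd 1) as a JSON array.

Coefficients: [4, 3, 5, 3, 1, 3]

Z: 4·2+3·0+5·1+3·0+1·8 = 21 | 3·7 = 21
X: 4·0+3·0+5·0+3·3+1·0 = 9 | 3·3 = 9
R: 4·0+3·4+5·0+3·0+1·0 = 12 | 3·4 = 12
A: 4·0+3·2+5·3+3·0+1·0 = 21 | 3·7 = 21
E: 4·0+3·0+5·2+3·0+1·5 = 15 | 3·5 = 15
gcd(4,3,5,3,1,3) = 1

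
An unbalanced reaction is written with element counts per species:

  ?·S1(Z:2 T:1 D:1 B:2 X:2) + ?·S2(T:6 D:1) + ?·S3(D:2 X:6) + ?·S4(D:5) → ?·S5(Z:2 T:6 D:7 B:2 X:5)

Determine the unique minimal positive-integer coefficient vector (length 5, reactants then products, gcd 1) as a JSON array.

Coefficients: [6, 5, 3, 5, 6]

Z: 6·2+5·0+3·0+5·0 = 12 | 6·2 = 12
T: 6·1+5·6+3·0+5·0 = 36 | 6·6 = 36
D: 6·1+5·1+3·2+5·5 = 42 | 6·7 = 42
B: 6·2+5·0+3·0+5·0 = 12 | 6·2 = 12
X: 6·2+5·0+3·6+5·0 = 30 | 6·5 = 30
gcd(6,5,3,5,6) = 1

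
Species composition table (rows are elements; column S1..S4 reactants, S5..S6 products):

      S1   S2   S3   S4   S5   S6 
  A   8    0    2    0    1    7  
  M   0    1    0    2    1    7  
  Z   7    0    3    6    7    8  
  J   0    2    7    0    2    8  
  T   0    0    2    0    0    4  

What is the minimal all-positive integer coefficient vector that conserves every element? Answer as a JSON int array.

Coefficients: [1, 2, 2, 5, 5, 1]

A: 1·8+2·0+2·2+5·0 = 12 | 5·1+1·7 = 12
M: 1·0+2·1+2·0+5·2 = 12 | 5·1+1·7 = 12
Z: 1·7+2·0+2·3+5·6 = 43 | 5·7+1·8 = 43
J: 1·0+2·2+2·7+5·0 = 18 | 5·2+1·8 = 18
T: 1·0+2·0+2·2+5·0 = 4 | 5·0+1·4 = 4
gcd(1,2,2,5,5,1) = 1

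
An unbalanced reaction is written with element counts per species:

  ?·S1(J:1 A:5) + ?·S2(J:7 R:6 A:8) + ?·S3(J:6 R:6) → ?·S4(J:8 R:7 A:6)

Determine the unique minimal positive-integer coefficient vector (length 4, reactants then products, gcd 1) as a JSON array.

Coefficients: [4, 2, 5, 6]

J: 4·1+2·7+5·6 = 48 | 6·8 = 48
R: 4·0+2·6+5·6 = 42 | 6·7 = 42
A: 4·5+2·8+5·0 = 36 | 6·6 = 36
gcd(4,2,5,6) = 1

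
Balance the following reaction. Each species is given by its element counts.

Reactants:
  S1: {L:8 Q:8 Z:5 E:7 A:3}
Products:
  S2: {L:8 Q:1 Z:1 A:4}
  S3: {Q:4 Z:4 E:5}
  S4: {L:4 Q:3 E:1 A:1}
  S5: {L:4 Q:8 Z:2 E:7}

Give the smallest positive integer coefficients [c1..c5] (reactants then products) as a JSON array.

L: 5·8 = 40 | 3·8+5·0+3·4+1·4 = 40
Q: 5·8 = 40 | 3·1+5·4+3·3+1·8 = 40
Z: 5·5 = 25 | 3·1+5·4+3·0+1·2 = 25
E: 5·7 = 35 | 3·0+5·5+3·1+1·7 = 35
A: 5·3 = 15 | 3·4+5·0+3·1+1·0 = 15
gcd(5,3,5,3,1) = 1

Coefficients: [5, 3, 5, 3, 1]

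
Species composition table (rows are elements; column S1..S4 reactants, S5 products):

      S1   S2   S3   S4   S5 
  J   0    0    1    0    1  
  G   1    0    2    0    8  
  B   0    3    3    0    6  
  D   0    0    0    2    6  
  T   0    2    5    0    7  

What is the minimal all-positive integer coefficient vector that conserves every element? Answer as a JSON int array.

Coefficients: [6, 1, 1, 3, 1]

J: 6·0+1·0+1·1+3·0 = 1 | 1·1 = 1
G: 6·1+1·0+1·2+3·0 = 8 | 1·8 = 8
B: 6·0+1·3+1·3+3·0 = 6 | 1·6 = 6
D: 6·0+1·0+1·0+3·2 = 6 | 1·6 = 6
T: 6·0+1·2+1·5+3·0 = 7 | 1·7 = 7
gcd(6,1,1,3,1) = 1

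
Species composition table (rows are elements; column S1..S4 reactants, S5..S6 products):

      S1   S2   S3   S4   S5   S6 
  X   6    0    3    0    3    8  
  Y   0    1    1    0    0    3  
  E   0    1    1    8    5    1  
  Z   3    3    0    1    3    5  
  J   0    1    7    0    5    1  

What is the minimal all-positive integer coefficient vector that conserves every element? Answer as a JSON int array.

Coefficients: [5, 5, 4, 3, 6, 3]

X: 5·6+5·0+4·3+3·0 = 42 | 6·3+3·8 = 42
Y: 5·0+5·1+4·1+3·0 = 9 | 6·0+3·3 = 9
E: 5·0+5·1+4·1+3·8 = 33 | 6·5+3·1 = 33
Z: 5·3+5·3+4·0+3·1 = 33 | 6·3+3·5 = 33
J: 5·0+5·1+4·7+3·0 = 33 | 6·5+3·1 = 33
gcd(5,5,4,3,6,3) = 1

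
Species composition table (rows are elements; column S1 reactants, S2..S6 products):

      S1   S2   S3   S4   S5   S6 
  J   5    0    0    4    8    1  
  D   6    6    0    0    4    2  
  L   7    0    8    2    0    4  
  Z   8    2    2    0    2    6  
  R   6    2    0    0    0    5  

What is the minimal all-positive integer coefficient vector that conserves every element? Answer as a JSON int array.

J: 4·5 = 20 | 2·0+1·0+2·4+1·8+4·1 = 20
D: 4·6 = 24 | 2·6+1·0+2·0+1·4+4·2 = 24
L: 4·7 = 28 | 2·0+1·8+2·2+1·0+4·4 = 28
Z: 4·8 = 32 | 2·2+1·2+2·0+1·2+4·6 = 32
R: 4·6 = 24 | 2·2+1·0+2·0+1·0+4·5 = 24
gcd(4,2,1,2,1,4) = 1

Coefficients: [4, 2, 1, 2, 1, 4]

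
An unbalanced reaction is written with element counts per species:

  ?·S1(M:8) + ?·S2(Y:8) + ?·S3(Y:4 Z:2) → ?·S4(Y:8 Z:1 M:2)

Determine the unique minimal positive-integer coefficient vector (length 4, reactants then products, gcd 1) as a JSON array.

Coefficients: [1, 3, 2, 4]

Y: 1·0+3·8+2·4 = 32 | 4·8 = 32
Z: 1·0+3·0+2·2 = 4 | 4·1 = 4
M: 1·8+3·0+2·0 = 8 | 4·2 = 8
gcd(1,3,2,4) = 1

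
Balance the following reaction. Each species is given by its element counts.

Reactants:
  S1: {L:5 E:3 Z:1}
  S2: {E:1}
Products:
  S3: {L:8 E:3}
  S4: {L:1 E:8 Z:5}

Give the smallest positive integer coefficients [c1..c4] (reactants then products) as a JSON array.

L: 5·5+2·0 = 25 | 3·8+1·1 = 25
E: 5·3+2·1 = 17 | 3·3+1·8 = 17
Z: 5·1+2·0 = 5 | 3·0+1·5 = 5
gcd(5,2,3,1) = 1

Coefficients: [5, 2, 3, 1]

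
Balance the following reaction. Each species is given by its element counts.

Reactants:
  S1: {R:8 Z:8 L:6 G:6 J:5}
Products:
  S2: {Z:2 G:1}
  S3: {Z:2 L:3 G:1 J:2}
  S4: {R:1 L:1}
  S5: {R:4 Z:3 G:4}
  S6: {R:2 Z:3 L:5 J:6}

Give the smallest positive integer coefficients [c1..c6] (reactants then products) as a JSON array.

R: 4·8 = 32 | 3·0+1·0+6·1+5·4+3·2 = 32
Z: 4·8 = 32 | 3·2+1·2+6·0+5·3+3·3 = 32
L: 4·6 = 24 | 3·0+1·3+6·1+5·0+3·5 = 24
G: 4·6 = 24 | 3·1+1·1+6·0+5·4+3·0 = 24
J: 4·5 = 20 | 3·0+1·2+6·0+5·0+3·6 = 20
gcd(4,3,1,6,5,3) = 1

Coefficients: [4, 3, 1, 6, 5, 3]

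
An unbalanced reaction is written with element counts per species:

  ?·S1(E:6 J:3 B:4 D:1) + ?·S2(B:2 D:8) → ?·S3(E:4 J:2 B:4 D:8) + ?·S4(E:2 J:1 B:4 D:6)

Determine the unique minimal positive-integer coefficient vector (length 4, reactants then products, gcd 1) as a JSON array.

E: 4·6+6·0 = 24 | 5·4+2·2 = 24
J: 4·3+6·0 = 12 | 5·2+2·1 = 12
B: 4·4+6·2 = 28 | 5·4+2·4 = 28
D: 4·1+6·8 = 52 | 5·8+2·6 = 52
gcd(4,6,5,2) = 1

Coefficients: [4, 6, 5, 2]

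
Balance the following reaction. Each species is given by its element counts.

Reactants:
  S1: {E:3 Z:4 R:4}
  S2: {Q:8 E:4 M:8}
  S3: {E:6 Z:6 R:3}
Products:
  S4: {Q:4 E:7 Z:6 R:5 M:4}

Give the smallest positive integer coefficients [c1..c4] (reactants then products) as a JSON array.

Coefficients: [6, 3, 2, 6]

Q: 6·0+3·8+2·0 = 24 | 6·4 = 24
E: 6·3+3·4+2·6 = 42 | 6·7 = 42
Z: 6·4+3·0+2·6 = 36 | 6·6 = 36
R: 6·4+3·0+2·3 = 30 | 6·5 = 30
M: 6·0+3·8+2·0 = 24 | 6·4 = 24
gcd(6,3,2,6) = 1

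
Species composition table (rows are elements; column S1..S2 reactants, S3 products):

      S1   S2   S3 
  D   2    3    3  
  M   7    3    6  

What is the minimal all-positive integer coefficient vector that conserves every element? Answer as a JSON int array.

Coefficients: [3, 3, 5]

D: 3·2+3·3 = 15 | 5·3 = 15
M: 3·7+3·3 = 30 | 5·6 = 30
gcd(3,3,5) = 1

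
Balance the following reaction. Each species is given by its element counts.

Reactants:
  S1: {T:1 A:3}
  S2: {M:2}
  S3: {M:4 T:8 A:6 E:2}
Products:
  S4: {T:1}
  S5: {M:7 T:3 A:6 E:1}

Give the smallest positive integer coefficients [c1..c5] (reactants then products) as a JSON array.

Coefficients: [2, 5, 1, 4, 2]

M: 2·0+5·2+1·4 = 14 | 4·0+2·7 = 14
T: 2·1+5·0+1·8 = 10 | 4·1+2·3 = 10
A: 2·3+5·0+1·6 = 12 | 4·0+2·6 = 12
E: 2·0+5·0+1·2 = 2 | 4·0+2·1 = 2
gcd(2,5,1,4,2) = 1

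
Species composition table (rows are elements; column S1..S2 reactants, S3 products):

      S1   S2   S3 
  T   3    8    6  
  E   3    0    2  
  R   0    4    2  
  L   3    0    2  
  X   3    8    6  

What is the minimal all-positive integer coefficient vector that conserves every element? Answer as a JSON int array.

Coefficients: [4, 3, 6]

T: 4·3+3·8 = 36 | 6·6 = 36
E: 4·3+3·0 = 12 | 6·2 = 12
R: 4·0+3·4 = 12 | 6·2 = 12
L: 4·3+3·0 = 12 | 6·2 = 12
X: 4·3+3·8 = 36 | 6·6 = 36
gcd(4,3,6) = 1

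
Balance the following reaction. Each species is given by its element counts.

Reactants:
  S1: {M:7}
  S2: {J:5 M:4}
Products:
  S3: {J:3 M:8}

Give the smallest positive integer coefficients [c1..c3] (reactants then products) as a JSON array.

J: 4·0+3·5 = 15 | 5·3 = 15
M: 4·7+3·4 = 40 | 5·8 = 40
gcd(4,3,5) = 1

Coefficients: [4, 3, 5]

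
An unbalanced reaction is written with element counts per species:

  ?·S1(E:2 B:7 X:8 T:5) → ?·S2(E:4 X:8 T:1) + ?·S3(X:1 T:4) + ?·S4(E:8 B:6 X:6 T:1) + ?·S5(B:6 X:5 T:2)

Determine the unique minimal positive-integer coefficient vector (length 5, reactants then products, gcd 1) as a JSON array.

Coefficients: [6, 1, 4, 1, 6]

E: 6·2 = 12 | 1·4+4·0+1·8+6·0 = 12
B: 6·7 = 42 | 1·0+4·0+1·6+6·6 = 42
X: 6·8 = 48 | 1·8+4·1+1·6+6·5 = 48
T: 6·5 = 30 | 1·1+4·4+1·1+6·2 = 30
gcd(6,1,4,1,6) = 1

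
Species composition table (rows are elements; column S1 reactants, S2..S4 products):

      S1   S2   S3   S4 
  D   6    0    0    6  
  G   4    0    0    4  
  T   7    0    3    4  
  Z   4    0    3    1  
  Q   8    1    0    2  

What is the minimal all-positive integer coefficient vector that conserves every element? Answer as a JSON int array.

Coefficients: [1, 6, 1, 1]

D: 1·6 = 6 | 6·0+1·0+1·6 = 6
G: 1·4 = 4 | 6·0+1·0+1·4 = 4
T: 1·7 = 7 | 6·0+1·3+1·4 = 7
Z: 1·4 = 4 | 6·0+1·3+1·1 = 4
Q: 1·8 = 8 | 6·1+1·0+1·2 = 8
gcd(1,6,1,1) = 1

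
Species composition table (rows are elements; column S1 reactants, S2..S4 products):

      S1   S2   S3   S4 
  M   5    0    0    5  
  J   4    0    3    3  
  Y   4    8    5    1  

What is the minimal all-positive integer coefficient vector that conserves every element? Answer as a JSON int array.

M: 6·5 = 30 | 1·0+2·0+6·5 = 30
J: 6·4 = 24 | 1·0+2·3+6·3 = 24
Y: 6·4 = 24 | 1·8+2·5+6·1 = 24
gcd(6,1,2,6) = 1

Coefficients: [6, 1, 2, 6]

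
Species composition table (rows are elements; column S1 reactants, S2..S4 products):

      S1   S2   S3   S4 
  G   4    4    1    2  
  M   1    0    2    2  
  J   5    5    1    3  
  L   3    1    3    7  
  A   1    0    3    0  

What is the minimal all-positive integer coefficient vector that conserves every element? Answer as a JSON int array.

Coefficients: [6, 5, 2, 1]

G: 6·4 = 24 | 5·4+2·1+1·2 = 24
M: 6·1 = 6 | 5·0+2·2+1·2 = 6
J: 6·5 = 30 | 5·5+2·1+1·3 = 30
L: 6·3 = 18 | 5·1+2·3+1·7 = 18
A: 6·1 = 6 | 5·0+2·3+1·0 = 6
gcd(6,5,2,1) = 1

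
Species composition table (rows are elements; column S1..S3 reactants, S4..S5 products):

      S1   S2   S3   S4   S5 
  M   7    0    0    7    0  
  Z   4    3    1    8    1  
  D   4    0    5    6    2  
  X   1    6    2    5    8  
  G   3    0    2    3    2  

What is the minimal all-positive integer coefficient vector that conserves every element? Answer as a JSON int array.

M: 3·7+4·0+2·0 = 21 | 3·7+2·0 = 21
Z: 3·4+4·3+2·1 = 26 | 3·8+2·1 = 26
D: 3·4+4·0+2·5 = 22 | 3·6+2·2 = 22
X: 3·1+4·6+2·2 = 31 | 3·5+2·8 = 31
G: 3·3+4·0+2·2 = 13 | 3·3+2·2 = 13
gcd(3,4,2,3,2) = 1

Coefficients: [3, 4, 2, 3, 2]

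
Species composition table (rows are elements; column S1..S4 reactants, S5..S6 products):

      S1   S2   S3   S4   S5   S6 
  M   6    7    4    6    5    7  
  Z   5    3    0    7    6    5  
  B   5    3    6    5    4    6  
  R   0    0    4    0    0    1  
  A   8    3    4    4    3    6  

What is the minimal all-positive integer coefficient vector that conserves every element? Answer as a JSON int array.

Coefficients: [1, 1, 1, 6, 5, 4]

M: 1·6+1·7+1·4+6·6 = 53 | 5·5+4·7 = 53
Z: 1·5+1·3+1·0+6·7 = 50 | 5·6+4·5 = 50
B: 1·5+1·3+1·6+6·5 = 44 | 5·4+4·6 = 44
R: 1·0+1·0+1·4+6·0 = 4 | 5·0+4·1 = 4
A: 1·8+1·3+1·4+6·4 = 39 | 5·3+4·6 = 39
gcd(1,1,1,6,5,4) = 1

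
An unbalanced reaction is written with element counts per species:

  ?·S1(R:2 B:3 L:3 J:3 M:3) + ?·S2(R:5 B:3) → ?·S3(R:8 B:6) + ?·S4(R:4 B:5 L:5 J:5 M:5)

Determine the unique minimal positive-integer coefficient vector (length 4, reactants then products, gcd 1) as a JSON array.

Coefficients: [5, 2, 1, 3]

R: 5·2+2·5 = 20 | 1·8+3·4 = 20
B: 5·3+2·3 = 21 | 1·6+3·5 = 21
L: 5·3+2·0 = 15 | 1·0+3·5 = 15
J: 5·3+2·0 = 15 | 1·0+3·5 = 15
M: 5·3+2·0 = 15 | 1·0+3·5 = 15
gcd(5,2,1,3) = 1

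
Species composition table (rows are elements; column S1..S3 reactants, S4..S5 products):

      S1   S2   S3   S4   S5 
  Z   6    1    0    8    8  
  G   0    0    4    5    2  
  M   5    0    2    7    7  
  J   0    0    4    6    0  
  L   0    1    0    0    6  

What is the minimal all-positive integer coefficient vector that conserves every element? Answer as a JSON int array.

Z: 3·6+6·1+3·0 = 24 | 2·8+1·8 = 24
G: 3·0+6·0+3·4 = 12 | 2·5+1·2 = 12
M: 3·5+6·0+3·2 = 21 | 2·7+1·7 = 21
J: 3·0+6·0+3·4 = 12 | 2·6+1·0 = 12
L: 3·0+6·1+3·0 = 6 | 2·0+1·6 = 6
gcd(3,6,3,2,1) = 1

Coefficients: [3, 6, 3, 2, 1]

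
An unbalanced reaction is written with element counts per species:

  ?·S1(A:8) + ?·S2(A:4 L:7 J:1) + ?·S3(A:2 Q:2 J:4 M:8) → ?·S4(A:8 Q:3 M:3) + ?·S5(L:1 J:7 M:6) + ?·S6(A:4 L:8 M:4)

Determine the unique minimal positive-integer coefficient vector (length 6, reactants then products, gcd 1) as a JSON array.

A: 2·8+4·4+6·2 = 44 | 4·8+4·0+3·4 = 44
L: 2·0+4·7+6·0 = 28 | 4·0+4·1+3·8 = 28
Q: 2·0+4·0+6·2 = 12 | 4·3+4·0+3·0 = 12
J: 2·0+4·1+6·4 = 28 | 4·0+4·7+3·0 = 28
M: 2·0+4·0+6·8 = 48 | 4·3+4·6+3·4 = 48
gcd(2,4,6,4,4,3) = 1

Coefficients: [2, 4, 6, 4, 4, 3]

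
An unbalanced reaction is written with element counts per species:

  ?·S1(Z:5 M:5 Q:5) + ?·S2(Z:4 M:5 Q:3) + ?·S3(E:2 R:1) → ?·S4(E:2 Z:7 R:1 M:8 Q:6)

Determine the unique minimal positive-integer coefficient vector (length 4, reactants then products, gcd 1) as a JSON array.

Coefficients: [3, 5, 5, 5]

E: 3·0+5·0+5·2 = 10 | 5·2 = 10
Z: 3·5+5·4+5·0 = 35 | 5·7 = 35
R: 3·0+5·0+5·1 = 5 | 5·1 = 5
M: 3·5+5·5+5·0 = 40 | 5·8 = 40
Q: 3·5+5·3+5·0 = 30 | 5·6 = 30
gcd(3,5,5,5) = 1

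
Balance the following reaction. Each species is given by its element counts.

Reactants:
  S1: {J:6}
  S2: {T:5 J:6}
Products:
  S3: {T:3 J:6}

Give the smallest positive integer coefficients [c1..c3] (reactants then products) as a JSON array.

T: 2·0+3·5 = 15 | 5·3 = 15
J: 2·6+3·6 = 30 | 5·6 = 30
gcd(2,3,5) = 1

Coefficients: [2, 3, 5]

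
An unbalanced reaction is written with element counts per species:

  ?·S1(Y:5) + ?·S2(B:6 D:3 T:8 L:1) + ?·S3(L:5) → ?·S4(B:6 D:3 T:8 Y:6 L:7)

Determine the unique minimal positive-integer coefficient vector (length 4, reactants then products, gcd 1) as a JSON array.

Coefficients: [6, 5, 6, 5]

B: 6·0+5·6+6·0 = 30 | 5·6 = 30
D: 6·0+5·3+6·0 = 15 | 5·3 = 15
T: 6·0+5·8+6·0 = 40 | 5·8 = 40
Y: 6·5+5·0+6·0 = 30 | 5·6 = 30
L: 6·0+5·1+6·5 = 35 | 5·7 = 35
gcd(6,5,6,5) = 1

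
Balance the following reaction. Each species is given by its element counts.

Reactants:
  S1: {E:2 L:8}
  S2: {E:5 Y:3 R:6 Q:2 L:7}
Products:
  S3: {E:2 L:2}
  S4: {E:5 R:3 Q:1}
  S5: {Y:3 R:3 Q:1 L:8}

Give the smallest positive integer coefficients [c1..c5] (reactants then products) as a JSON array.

Coefficients: [1, 6, 1, 6, 6]

E: 1·2+6·5 = 32 | 1·2+6·5+6·0 = 32
Y: 1·0+6·3 = 18 | 1·0+6·0+6·3 = 18
R: 1·0+6·6 = 36 | 1·0+6·3+6·3 = 36
Q: 1·0+6·2 = 12 | 1·0+6·1+6·1 = 12
L: 1·8+6·7 = 50 | 1·2+6·0+6·8 = 50
gcd(1,6,1,6,6) = 1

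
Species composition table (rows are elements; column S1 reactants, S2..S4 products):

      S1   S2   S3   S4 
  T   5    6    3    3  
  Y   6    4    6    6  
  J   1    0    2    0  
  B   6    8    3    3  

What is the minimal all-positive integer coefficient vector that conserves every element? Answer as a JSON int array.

Coefficients: [6, 3, 3, 1]

T: 6·5 = 30 | 3·6+3·3+1·3 = 30
Y: 6·6 = 36 | 3·4+3·6+1·6 = 36
J: 6·1 = 6 | 3·0+3·2+1·0 = 6
B: 6·6 = 36 | 3·8+3·3+1·3 = 36
gcd(6,3,3,1) = 1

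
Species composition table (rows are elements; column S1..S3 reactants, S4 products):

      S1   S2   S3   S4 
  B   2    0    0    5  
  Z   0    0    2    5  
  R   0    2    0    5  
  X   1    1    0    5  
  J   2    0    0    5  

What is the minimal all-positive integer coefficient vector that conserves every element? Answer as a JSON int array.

Coefficients: [5, 5, 5, 2]

B: 5·2+5·0+5·0 = 10 | 2·5 = 10
Z: 5·0+5·0+5·2 = 10 | 2·5 = 10
R: 5·0+5·2+5·0 = 10 | 2·5 = 10
X: 5·1+5·1+5·0 = 10 | 2·5 = 10
J: 5·2+5·0+5·0 = 10 | 2·5 = 10
gcd(5,5,5,2) = 1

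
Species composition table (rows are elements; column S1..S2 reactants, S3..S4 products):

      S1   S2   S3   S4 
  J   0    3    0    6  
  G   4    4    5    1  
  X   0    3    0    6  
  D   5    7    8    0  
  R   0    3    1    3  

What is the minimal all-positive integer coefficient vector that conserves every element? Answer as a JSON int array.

J: 2·0+2·3 = 6 | 3·0+1·6 = 6
G: 2·4+2·4 = 16 | 3·5+1·1 = 16
X: 2·0+2·3 = 6 | 3·0+1·6 = 6
D: 2·5+2·7 = 24 | 3·8+1·0 = 24
R: 2·0+2·3 = 6 | 3·1+1·3 = 6
gcd(2,2,3,1) = 1

Coefficients: [2, 2, 3, 1]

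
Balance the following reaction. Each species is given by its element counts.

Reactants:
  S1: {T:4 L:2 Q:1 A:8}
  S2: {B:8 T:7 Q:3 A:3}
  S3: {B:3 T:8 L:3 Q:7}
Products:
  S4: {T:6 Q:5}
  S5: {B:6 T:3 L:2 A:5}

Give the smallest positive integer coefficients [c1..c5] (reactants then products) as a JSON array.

B: 2·0+3·8+2·3 = 30 | 5·0+5·6 = 30
T: 2·4+3·7+2·8 = 45 | 5·6+5·3 = 45
L: 2·2+3·0+2·3 = 10 | 5·0+5·2 = 10
Q: 2·1+3·3+2·7 = 25 | 5·5+5·0 = 25
A: 2·8+3·3+2·0 = 25 | 5·0+5·5 = 25
gcd(2,3,2,5,5) = 1

Coefficients: [2, 3, 2, 5, 5]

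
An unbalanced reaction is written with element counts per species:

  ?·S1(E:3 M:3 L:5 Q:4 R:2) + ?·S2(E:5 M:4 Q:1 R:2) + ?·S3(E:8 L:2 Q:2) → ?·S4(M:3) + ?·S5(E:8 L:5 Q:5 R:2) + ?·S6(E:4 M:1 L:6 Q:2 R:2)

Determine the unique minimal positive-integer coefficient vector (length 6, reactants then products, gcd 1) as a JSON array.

Coefficients: [5, 1, 3, 6, 5, 1]

E: 5·3+1·5+3·8 = 44 | 6·0+5·8+1·4 = 44
M: 5·3+1·4+3·0 = 19 | 6·3+5·0+1·1 = 19
L: 5·5+1·0+3·2 = 31 | 6·0+5·5+1·6 = 31
Q: 5·4+1·1+3·2 = 27 | 6·0+5·5+1·2 = 27
R: 5·2+1·2+3·0 = 12 | 6·0+5·2+1·2 = 12
gcd(5,1,3,6,5,1) = 1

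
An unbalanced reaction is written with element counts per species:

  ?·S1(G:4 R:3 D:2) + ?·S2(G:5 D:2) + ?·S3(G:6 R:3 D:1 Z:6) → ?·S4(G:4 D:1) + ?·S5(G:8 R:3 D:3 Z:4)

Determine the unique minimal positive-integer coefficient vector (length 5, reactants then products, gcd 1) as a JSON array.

Coefficients: [1, 4, 2, 3, 3]

G: 1·4+4·5+2·6 = 36 | 3·4+3·8 = 36
R: 1·3+4·0+2·3 = 9 | 3·0+3·3 = 9
D: 1·2+4·2+2·1 = 12 | 3·1+3·3 = 12
Z: 1·0+4·0+2·6 = 12 | 3·0+3·4 = 12
gcd(1,4,2,3,3) = 1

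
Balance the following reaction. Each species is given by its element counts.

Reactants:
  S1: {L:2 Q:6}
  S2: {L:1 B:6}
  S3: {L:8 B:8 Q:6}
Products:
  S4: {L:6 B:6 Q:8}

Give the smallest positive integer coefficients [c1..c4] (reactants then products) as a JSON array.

L: 5·2+2·1+3·8 = 36 | 6·6 = 36
B: 5·0+2·6+3·8 = 36 | 6·6 = 36
Q: 5·6+2·0+3·6 = 48 | 6·8 = 48
gcd(5,2,3,6) = 1

Coefficients: [5, 2, 3, 6]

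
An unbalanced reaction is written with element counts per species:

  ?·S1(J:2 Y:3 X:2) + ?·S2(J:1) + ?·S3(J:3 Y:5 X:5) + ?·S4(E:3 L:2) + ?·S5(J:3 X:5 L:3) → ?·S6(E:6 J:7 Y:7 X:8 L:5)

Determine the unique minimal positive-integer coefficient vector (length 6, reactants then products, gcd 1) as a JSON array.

E: 2·0+5·0+3·0+6·3+1·0 = 18 | 3·6 = 18
J: 2·2+5·1+3·3+6·0+1·3 = 21 | 3·7 = 21
Y: 2·3+5·0+3·5+6·0+1·0 = 21 | 3·7 = 21
X: 2·2+5·0+3·5+6·0+1·5 = 24 | 3·8 = 24
L: 2·0+5·0+3·0+6·2+1·3 = 15 | 3·5 = 15
gcd(2,5,3,6,1,3) = 1

Coefficients: [2, 5, 3, 6, 1, 3]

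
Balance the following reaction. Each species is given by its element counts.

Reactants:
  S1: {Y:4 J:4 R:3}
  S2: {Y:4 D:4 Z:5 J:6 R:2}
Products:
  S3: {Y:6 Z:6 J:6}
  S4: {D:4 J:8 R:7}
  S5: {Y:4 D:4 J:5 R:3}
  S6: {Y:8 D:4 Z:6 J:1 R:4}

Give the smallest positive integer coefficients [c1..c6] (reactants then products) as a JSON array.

Coefficients: [5, 6, 4, 2, 3, 1]

Y: 5·4+6·4 = 44 | 4·6+2·0+3·4+1·8 = 44
D: 5·0+6·4 = 24 | 4·0+2·4+3·4+1·4 = 24
Z: 5·0+6·5 = 30 | 4·6+2·0+3·0+1·6 = 30
J: 5·4+6·6 = 56 | 4·6+2·8+3·5+1·1 = 56
R: 5·3+6·2 = 27 | 4·0+2·7+3·3+1·4 = 27
gcd(5,6,4,2,3,1) = 1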